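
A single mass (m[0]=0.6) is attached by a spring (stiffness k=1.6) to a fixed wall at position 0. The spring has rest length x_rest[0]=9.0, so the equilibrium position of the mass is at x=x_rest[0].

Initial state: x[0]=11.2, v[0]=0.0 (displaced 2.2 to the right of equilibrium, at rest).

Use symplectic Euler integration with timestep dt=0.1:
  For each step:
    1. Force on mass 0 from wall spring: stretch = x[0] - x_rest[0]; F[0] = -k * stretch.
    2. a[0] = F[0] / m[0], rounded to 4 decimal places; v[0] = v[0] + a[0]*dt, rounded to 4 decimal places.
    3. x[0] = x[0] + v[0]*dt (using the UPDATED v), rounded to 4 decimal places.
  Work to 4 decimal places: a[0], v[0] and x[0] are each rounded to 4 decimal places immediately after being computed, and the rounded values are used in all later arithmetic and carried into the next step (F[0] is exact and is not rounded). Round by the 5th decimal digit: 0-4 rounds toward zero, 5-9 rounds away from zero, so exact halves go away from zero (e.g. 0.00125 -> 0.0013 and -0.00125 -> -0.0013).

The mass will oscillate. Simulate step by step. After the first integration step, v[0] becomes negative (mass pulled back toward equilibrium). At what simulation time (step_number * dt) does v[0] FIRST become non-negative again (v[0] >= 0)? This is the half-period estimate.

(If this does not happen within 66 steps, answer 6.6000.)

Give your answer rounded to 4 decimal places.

Answer: 2.0000

Derivation:
Step 0: x=[11.2000] v=[0.0000]
Step 1: x=[11.1413] v=[-0.5867]
Step 2: x=[11.0255] v=[-1.1577]
Step 3: x=[10.8557] v=[-1.6978]
Step 4: x=[10.6364] v=[-2.1927]
Step 5: x=[10.3735] v=[-2.6291]
Step 6: x=[10.0740] v=[-2.9954]
Step 7: x=[9.7458] v=[-3.2818]
Step 8: x=[9.3977] v=[-3.4807]
Step 9: x=[9.0390] v=[-3.5868]
Step 10: x=[8.6793] v=[-3.5972]
Step 11: x=[8.3281] v=[-3.5117]
Step 12: x=[7.9949] v=[-3.3325]
Step 13: x=[7.6885] v=[-3.0645]
Step 14: x=[7.4170] v=[-2.7148]
Step 15: x=[7.1877] v=[-2.2927]
Step 16: x=[7.0068] v=[-1.8094]
Step 17: x=[6.8790] v=[-1.2779]
Step 18: x=[6.8078] v=[-0.7123]
Step 19: x=[6.7950] v=[-0.1277]
Step 20: x=[6.8410] v=[0.4603]
First v>=0 after going negative at step 20, time=2.0000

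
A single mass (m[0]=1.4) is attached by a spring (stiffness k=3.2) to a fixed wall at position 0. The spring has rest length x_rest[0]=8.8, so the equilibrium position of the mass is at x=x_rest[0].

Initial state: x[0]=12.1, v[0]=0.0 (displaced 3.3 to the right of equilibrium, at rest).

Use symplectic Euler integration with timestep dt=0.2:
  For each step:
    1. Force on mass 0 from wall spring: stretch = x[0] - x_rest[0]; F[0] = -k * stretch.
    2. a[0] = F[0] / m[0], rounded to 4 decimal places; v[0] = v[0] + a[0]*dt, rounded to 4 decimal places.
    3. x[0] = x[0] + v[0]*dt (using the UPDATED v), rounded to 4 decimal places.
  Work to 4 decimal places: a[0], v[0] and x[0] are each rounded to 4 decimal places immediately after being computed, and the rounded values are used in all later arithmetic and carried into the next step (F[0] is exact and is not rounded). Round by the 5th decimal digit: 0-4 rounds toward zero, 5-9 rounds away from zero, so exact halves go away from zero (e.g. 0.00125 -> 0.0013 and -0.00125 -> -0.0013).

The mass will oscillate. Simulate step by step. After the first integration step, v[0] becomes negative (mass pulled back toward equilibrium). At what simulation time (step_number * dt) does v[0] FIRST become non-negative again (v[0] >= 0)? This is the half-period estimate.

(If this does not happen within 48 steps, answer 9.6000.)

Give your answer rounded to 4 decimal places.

Step 0: x=[12.1000] v=[0.0000]
Step 1: x=[11.7983] v=[-1.5086]
Step 2: x=[11.2224] v=[-2.8793]
Step 3: x=[10.4251] v=[-3.9867]
Step 4: x=[9.4792] v=[-4.7296]
Step 5: x=[8.4712] v=[-5.0401]
Step 6: x=[7.4932] v=[-4.8898]
Step 7: x=[6.6347] v=[-4.2924]
Step 8: x=[5.9742] v=[-3.3025]
Step 9: x=[5.5721] v=[-2.0107]
Step 10: x=[5.4651] v=[-0.5351]
Step 11: x=[5.6630] v=[0.9894]
First v>=0 after going negative at step 11, time=2.2000

Answer: 2.2000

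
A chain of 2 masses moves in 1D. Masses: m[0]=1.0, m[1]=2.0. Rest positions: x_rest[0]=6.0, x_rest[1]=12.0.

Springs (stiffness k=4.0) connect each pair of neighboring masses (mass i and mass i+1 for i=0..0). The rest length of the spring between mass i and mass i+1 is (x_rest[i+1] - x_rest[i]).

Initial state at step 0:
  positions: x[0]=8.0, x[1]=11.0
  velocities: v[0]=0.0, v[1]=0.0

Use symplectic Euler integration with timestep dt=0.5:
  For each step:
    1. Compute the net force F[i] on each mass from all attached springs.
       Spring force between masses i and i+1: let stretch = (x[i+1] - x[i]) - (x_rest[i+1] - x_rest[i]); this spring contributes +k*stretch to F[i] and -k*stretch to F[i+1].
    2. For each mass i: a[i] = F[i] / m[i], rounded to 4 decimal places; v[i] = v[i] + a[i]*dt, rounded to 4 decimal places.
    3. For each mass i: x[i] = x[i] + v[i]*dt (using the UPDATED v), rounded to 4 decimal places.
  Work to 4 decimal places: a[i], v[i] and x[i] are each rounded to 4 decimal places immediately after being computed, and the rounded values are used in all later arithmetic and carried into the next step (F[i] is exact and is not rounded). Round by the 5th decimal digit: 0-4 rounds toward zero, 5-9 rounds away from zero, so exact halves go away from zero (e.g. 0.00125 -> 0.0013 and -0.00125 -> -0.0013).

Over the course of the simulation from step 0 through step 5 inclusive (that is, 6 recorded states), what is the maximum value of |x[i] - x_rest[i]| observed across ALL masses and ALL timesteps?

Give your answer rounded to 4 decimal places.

Answer: 2.5000

Derivation:
Step 0: x=[8.0000 11.0000] v=[0.0000 0.0000]
Step 1: x=[5.0000 12.5000] v=[-6.0000 3.0000]
Step 2: x=[3.5000 13.2500] v=[-3.0000 1.5000]
Step 3: x=[5.7500 12.1250] v=[4.5000 -2.2500]
Step 4: x=[8.3750 10.8125] v=[5.2500 -2.6250]
Step 5: x=[7.4375 11.2813] v=[-1.8750 0.9375]
Max displacement = 2.5000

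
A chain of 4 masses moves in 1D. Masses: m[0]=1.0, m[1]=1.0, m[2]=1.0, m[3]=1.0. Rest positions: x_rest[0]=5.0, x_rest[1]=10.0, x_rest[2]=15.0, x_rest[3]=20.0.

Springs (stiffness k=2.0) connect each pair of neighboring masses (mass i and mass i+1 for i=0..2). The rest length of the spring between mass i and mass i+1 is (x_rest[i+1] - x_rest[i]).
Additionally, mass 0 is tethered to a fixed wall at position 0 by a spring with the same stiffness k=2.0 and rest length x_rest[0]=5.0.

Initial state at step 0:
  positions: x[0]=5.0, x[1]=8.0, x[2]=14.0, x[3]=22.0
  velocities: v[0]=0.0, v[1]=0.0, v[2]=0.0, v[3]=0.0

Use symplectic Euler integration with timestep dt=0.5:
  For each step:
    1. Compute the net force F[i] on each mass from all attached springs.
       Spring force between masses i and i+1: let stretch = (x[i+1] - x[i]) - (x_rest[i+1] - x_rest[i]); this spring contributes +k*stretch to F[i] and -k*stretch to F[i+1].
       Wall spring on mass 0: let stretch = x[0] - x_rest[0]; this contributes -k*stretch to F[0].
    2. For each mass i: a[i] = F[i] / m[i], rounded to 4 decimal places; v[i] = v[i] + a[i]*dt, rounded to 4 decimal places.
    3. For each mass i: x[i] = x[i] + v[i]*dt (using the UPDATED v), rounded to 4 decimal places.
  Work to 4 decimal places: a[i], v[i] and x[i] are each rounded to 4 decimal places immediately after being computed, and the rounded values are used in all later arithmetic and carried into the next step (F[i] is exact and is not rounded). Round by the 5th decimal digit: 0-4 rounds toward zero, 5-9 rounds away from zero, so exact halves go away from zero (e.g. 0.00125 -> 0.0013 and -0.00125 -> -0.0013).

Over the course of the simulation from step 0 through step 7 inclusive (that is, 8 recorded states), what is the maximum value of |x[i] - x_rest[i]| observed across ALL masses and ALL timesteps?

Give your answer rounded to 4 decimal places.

Step 0: x=[5.0000 8.0000 14.0000 22.0000] v=[0.0000 0.0000 0.0000 0.0000]
Step 1: x=[4.0000 9.5000 15.0000 20.5000] v=[-2.0000 3.0000 2.0000 -3.0000]
Step 2: x=[3.7500 11.0000 16.0000 18.7500] v=[-0.5000 3.0000 2.0000 -3.5000]
Step 3: x=[5.2500 11.3750 15.8750 18.1250] v=[3.0000 0.7500 -0.2500 -1.2500]
Step 4: x=[7.1875 10.9375 14.6250 18.8750] v=[3.8750 -0.8750 -2.5000 1.5000]
Step 5: x=[7.4063 10.4688 13.6563 20.0000] v=[0.4375 -0.9375 -1.9375 2.2500]
Step 6: x=[5.4532 10.0626 14.2657 20.4532] v=[-3.9063 -0.8125 1.2187 0.9063]
Step 7: x=[3.0782 9.4532 15.8673 20.3126] v=[-4.7501 -1.2188 3.2031 -0.2812]
Max displacement = 2.4063

Answer: 2.4063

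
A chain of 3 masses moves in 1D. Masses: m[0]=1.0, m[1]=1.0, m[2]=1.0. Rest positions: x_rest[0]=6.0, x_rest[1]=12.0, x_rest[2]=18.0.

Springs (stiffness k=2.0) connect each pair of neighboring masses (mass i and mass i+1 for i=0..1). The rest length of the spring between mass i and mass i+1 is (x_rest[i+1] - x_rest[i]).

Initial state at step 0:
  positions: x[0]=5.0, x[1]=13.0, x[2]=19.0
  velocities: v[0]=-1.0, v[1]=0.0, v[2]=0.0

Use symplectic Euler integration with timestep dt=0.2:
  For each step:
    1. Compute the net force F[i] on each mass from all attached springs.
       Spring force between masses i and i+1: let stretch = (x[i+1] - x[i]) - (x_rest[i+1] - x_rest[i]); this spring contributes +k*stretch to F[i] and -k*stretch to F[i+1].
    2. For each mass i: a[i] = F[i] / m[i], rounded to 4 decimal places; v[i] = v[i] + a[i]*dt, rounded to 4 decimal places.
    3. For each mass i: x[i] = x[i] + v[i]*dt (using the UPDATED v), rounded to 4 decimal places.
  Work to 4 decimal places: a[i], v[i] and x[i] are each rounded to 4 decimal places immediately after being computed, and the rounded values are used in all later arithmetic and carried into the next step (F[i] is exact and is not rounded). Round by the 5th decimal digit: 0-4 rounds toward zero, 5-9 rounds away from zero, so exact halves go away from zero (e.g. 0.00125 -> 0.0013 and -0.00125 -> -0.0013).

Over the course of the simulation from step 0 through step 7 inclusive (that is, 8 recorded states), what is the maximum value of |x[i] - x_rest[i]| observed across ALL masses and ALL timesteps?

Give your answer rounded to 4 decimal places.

Answer: 1.0400

Derivation:
Step 0: x=[5.0000 13.0000 19.0000] v=[-1.0000 0.0000 0.0000]
Step 1: x=[4.9600 12.8400 19.0000] v=[-0.2000 -0.8000 0.0000]
Step 2: x=[5.0704 12.5424 18.9872] v=[0.5520 -1.4880 -0.0640]
Step 3: x=[5.2986 12.1626 18.9388] v=[1.1408 -1.8989 -0.2419]
Step 4: x=[5.5959 11.7758 18.8283] v=[1.4864 -1.9340 -0.5524]
Step 5: x=[5.9076 11.4588 18.6336] v=[1.5584 -1.5850 -0.9734]
Step 6: x=[6.1834 11.2717 18.3449] v=[1.3789 -0.9356 -1.4433]
Step 7: x=[6.3862 11.2434 17.9704] v=[1.0142 -0.1416 -1.8726]
Max displacement = 1.0400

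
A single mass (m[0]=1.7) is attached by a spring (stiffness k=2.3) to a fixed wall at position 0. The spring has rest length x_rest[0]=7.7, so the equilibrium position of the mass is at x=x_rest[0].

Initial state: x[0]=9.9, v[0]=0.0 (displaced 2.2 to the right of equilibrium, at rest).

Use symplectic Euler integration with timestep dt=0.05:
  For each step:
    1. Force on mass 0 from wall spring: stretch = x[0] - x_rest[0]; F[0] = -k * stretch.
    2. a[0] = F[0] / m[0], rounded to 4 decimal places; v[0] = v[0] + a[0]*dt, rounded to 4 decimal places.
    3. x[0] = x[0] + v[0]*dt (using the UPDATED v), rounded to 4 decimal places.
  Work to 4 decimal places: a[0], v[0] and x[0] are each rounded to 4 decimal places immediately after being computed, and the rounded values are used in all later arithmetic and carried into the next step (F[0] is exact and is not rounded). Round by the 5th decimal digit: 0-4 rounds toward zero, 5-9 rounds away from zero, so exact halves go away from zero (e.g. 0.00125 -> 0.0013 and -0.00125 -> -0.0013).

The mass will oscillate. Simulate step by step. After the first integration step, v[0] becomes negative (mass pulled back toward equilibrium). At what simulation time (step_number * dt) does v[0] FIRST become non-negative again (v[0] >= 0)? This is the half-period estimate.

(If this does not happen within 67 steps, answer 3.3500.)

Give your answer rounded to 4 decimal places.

Answer: 2.7500

Derivation:
Step 0: x=[9.9000] v=[0.0000]
Step 1: x=[9.8926] v=[-0.1488]
Step 2: x=[9.8777] v=[-0.2971]
Step 3: x=[9.8555] v=[-0.4444]
Step 4: x=[9.8260] v=[-0.5902]
Step 5: x=[9.7893] v=[-0.7340]
Step 6: x=[9.7455] v=[-0.8753]
Step 7: x=[9.6948] v=[-1.0137]
Step 8: x=[9.6374] v=[-1.1486]
Step 9: x=[9.5734] v=[-1.2797]
Step 10: x=[9.5031] v=[-1.4064]
Step 11: x=[9.4267] v=[-1.5284]
Step 12: x=[9.3444] v=[-1.6452]
Step 13: x=[9.2566] v=[-1.7564]
Step 14: x=[9.1635] v=[-1.8617]
Step 15: x=[9.0655] v=[-1.9607]
Step 16: x=[8.9628] v=[-2.0531]
Step 17: x=[8.8559] v=[-2.1385]
Step 18: x=[8.7451] v=[-2.2167]
Step 19: x=[8.6307] v=[-2.2874]
Step 20: x=[8.5132] v=[-2.3504]
Step 21: x=[8.3929] v=[-2.4054]
Step 22: x=[8.2703] v=[-2.4523]
Step 23: x=[8.1458] v=[-2.4909]
Step 24: x=[8.0197] v=[-2.5211]
Step 25: x=[7.8926] v=[-2.5427]
Step 26: x=[7.7648] v=[-2.5557]
Step 27: x=[7.6368] v=[-2.5601]
Step 28: x=[7.5090] v=[-2.5558]
Step 29: x=[7.3819] v=[-2.5429]
Step 30: x=[7.2558] v=[-2.5214]
Step 31: x=[7.1312] v=[-2.4914]
Step 32: x=[7.0086] v=[-2.4529]
Step 33: x=[6.8883] v=[-2.4061]
Step 34: x=[6.7707] v=[-2.3512]
Step 35: x=[6.6563] v=[-2.2883]
Step 36: x=[6.5454] v=[-2.2177]
Step 37: x=[6.4384] v=[-2.1396]
Step 38: x=[6.3357] v=[-2.0543]
Step 39: x=[6.2376] v=[-1.9620]
Step 40: x=[6.1444] v=[-1.8631]
Step 41: x=[6.0565] v=[-1.7579]
Step 42: x=[5.9742] v=[-1.6467]
Step 43: x=[5.8977] v=[-1.5300]
Step 44: x=[5.8273] v=[-1.4081]
Step 45: x=[5.7632] v=[-1.2814]
Step 46: x=[5.7057] v=[-1.1504]
Step 47: x=[5.6549] v=[-1.0155]
Step 48: x=[5.6110] v=[-0.8772]
Step 49: x=[5.5742] v=[-0.7359]
Step 50: x=[5.5446] v=[-0.5921]
Step 51: x=[5.5223] v=[-0.4463]
Step 52: x=[5.5074] v=[-0.2990]
Step 53: x=[5.4999] v=[-0.1507]
Step 54: x=[5.4998] v=[-0.0019]
Step 55: x=[5.5071] v=[0.1469]
First v>=0 after going negative at step 55, time=2.7500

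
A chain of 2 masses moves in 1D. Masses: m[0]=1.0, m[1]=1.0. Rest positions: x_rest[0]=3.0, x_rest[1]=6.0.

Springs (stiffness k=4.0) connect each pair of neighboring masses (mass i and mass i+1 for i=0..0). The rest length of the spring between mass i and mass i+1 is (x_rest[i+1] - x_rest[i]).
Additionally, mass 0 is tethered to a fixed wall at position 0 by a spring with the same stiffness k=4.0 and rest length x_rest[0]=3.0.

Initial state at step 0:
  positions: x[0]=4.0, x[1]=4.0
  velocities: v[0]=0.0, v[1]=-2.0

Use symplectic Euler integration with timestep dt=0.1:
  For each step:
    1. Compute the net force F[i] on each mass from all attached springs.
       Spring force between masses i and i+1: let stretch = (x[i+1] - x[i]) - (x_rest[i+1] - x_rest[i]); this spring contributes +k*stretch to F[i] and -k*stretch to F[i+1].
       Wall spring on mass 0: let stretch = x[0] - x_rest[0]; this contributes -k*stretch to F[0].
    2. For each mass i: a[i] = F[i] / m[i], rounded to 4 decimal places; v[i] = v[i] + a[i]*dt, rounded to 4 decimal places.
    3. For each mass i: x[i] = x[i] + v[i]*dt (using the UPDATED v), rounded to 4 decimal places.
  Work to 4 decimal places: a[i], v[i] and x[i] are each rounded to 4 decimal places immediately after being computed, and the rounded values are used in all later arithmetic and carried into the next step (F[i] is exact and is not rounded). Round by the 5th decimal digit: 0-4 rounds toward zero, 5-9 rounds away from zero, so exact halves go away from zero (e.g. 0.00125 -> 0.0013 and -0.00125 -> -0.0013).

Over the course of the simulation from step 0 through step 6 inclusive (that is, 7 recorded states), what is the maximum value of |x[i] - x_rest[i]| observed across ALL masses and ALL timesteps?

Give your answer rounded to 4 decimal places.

Answer: 2.0800

Derivation:
Step 0: x=[4.0000 4.0000] v=[0.0000 -2.0000]
Step 1: x=[3.8400 3.9200] v=[-1.6000 -0.8000]
Step 2: x=[3.5296 3.9568] v=[-3.1040 0.3680]
Step 3: x=[3.0951 4.0965] v=[-4.3450 1.3971]
Step 4: x=[2.5769 4.3162] v=[-5.1825 2.1965]
Step 5: x=[2.0252 4.5863] v=[-5.5175 2.7008]
Step 6: x=[1.4949 4.8739] v=[-5.3031 2.8764]
Max displacement = 2.0800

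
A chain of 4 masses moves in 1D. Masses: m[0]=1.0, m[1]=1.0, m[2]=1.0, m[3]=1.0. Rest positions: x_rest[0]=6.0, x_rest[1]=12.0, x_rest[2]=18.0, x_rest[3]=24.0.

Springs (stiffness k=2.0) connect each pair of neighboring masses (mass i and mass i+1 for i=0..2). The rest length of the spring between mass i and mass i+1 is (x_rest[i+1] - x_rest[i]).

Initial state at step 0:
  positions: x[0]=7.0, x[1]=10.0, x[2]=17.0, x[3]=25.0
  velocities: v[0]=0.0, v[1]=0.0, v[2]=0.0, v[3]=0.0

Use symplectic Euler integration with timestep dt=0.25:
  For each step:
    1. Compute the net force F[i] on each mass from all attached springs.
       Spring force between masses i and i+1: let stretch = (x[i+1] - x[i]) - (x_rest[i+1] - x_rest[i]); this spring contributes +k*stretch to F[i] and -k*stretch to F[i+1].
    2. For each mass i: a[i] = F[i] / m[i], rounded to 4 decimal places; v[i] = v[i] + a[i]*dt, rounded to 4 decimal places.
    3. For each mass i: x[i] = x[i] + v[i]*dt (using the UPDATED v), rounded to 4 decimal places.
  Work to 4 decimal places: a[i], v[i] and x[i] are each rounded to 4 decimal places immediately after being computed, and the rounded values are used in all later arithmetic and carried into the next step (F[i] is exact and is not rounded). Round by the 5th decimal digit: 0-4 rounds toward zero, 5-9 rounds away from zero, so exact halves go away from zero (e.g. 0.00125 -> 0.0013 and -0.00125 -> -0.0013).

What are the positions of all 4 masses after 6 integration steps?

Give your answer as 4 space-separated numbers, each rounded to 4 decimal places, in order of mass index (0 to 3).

Answer: 4.4361 13.2124 18.8434 22.5084

Derivation:
Step 0: x=[7.0000 10.0000 17.0000 25.0000] v=[0.0000 0.0000 0.0000 0.0000]
Step 1: x=[6.6250 10.5000 17.1250 24.7500] v=[-1.5000 2.0000 0.5000 -1.0000]
Step 2: x=[5.9844 11.3438 17.3750 24.2969] v=[-2.5625 3.3750 1.0000 -1.8125]
Step 3: x=[5.2637 12.2715 17.7364 23.7285] v=[-2.8828 3.7109 1.4454 -2.2735]
Step 4: x=[4.6690 13.0064 18.1637 23.1611] v=[-2.3789 2.9395 1.7090 -2.2696]
Step 5: x=[4.3665 13.3438 18.5710 22.7190] v=[-1.2102 1.3495 1.6291 -1.7683]
Step 6: x=[4.4361 13.2124 18.8434 22.5084] v=[0.2785 -0.5256 1.0895 -0.8423]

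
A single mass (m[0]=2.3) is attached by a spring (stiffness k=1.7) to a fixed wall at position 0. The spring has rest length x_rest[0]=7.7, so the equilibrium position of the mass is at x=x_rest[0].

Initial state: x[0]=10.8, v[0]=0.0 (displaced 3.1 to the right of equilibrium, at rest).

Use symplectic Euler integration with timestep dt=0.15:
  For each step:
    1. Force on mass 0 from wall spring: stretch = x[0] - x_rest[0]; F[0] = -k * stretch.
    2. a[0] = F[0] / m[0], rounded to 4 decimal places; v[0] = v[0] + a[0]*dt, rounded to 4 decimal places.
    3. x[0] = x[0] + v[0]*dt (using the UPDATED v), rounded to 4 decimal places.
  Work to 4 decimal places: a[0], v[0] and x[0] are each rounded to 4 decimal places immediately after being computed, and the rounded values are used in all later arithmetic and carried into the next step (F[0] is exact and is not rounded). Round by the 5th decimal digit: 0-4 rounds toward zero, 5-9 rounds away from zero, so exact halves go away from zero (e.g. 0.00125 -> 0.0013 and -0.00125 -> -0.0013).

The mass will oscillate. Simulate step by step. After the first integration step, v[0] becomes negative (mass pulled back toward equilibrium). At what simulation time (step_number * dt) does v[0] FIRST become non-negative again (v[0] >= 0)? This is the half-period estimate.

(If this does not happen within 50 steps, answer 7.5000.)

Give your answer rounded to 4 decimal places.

Answer: 3.7500

Derivation:
Step 0: x=[10.8000] v=[0.0000]
Step 1: x=[10.7484] v=[-0.3437]
Step 2: x=[10.6461] v=[-0.6817]
Step 3: x=[10.4949] v=[-1.0083]
Step 4: x=[10.2972] v=[-1.3182]
Step 5: x=[10.0563] v=[-1.6062]
Step 6: x=[9.7762] v=[-1.8674]
Step 7: x=[9.4616] v=[-2.0976]
Step 8: x=[9.1177] v=[-2.2929]
Step 9: x=[8.7502] v=[-2.4501]
Step 10: x=[8.3652] v=[-2.5665]
Step 11: x=[7.9692] v=[-2.6403]
Step 12: x=[7.5687] v=[-2.6702]
Step 13: x=[7.1703] v=[-2.6557]
Step 14: x=[6.7808] v=[-2.5970]
Step 15: x=[6.4065] v=[-2.4951]
Step 16: x=[6.0537] v=[-2.3517]
Step 17: x=[5.7283] v=[-2.1692]
Step 18: x=[5.4357] v=[-1.9506]
Step 19: x=[5.1808] v=[-1.6996]
Step 20: x=[4.9678] v=[-1.4203]
Step 21: x=[4.8002] v=[-1.1174]
Step 22: x=[4.6808] v=[-0.7959]
Step 23: x=[4.6116] v=[-0.4612]
Step 24: x=[4.5938] v=[-0.1188]
Step 25: x=[4.6276] v=[0.2256]
First v>=0 after going negative at step 25, time=3.7500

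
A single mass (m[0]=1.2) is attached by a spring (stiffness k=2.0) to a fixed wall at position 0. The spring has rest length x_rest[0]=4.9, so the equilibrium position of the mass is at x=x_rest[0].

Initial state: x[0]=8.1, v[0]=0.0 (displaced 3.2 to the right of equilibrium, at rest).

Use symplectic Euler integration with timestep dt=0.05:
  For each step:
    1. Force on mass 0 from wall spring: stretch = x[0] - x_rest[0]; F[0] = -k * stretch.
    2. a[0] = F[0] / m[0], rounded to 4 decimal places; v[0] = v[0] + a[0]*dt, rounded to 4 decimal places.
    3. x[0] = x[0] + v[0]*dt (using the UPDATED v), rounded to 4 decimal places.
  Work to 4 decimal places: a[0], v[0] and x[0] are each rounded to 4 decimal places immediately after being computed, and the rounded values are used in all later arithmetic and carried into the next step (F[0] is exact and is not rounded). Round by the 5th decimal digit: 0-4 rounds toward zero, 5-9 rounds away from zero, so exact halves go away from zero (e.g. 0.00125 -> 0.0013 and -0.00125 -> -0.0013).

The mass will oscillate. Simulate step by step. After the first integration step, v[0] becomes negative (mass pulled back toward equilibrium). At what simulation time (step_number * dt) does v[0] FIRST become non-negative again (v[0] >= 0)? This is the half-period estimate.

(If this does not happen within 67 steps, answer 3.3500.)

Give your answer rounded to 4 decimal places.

Step 0: x=[8.1000] v=[0.0000]
Step 1: x=[8.0867] v=[-0.2667]
Step 2: x=[8.0601] v=[-0.5323]
Step 3: x=[8.0203] v=[-0.7956]
Step 4: x=[7.9675] v=[-1.0556]
Step 5: x=[7.9019] v=[-1.3112]
Step 6: x=[7.8238] v=[-1.5614]
Step 7: x=[7.7335] v=[-1.8051]
Step 8: x=[7.6314] v=[-2.0412]
Step 9: x=[7.5180] v=[-2.2688]
Step 10: x=[7.3937] v=[-2.4870]
Step 11: x=[7.2590] v=[-2.6948]
Step 12: x=[7.1144] v=[-2.8914]
Step 13: x=[6.9606] v=[-3.0759]
Step 14: x=[6.7982] v=[-3.2476]
Step 15: x=[6.6279] v=[-3.4058]
Step 16: x=[6.4504] v=[-3.5498]
Step 17: x=[6.2665] v=[-3.6790]
Step 18: x=[6.0769] v=[-3.7929]
Step 19: x=[5.8824] v=[-3.8910]
Step 20: x=[5.6838] v=[-3.9729]
Step 21: x=[5.4819] v=[-4.0382]
Step 22: x=[5.2776] v=[-4.0867]
Step 23: x=[5.0717] v=[-4.1182]
Step 24: x=[4.8651] v=[-4.1325]
Step 25: x=[4.6586] v=[-4.1296]
Step 26: x=[4.4531] v=[-4.1095]
Step 27: x=[4.2495] v=[-4.0723]
Step 28: x=[4.0486] v=[-4.0181]
Step 29: x=[3.8512] v=[-3.9472]
Step 30: x=[3.6582] v=[-3.8598]
Step 31: x=[3.4704] v=[-3.7563]
Step 32: x=[3.2885] v=[-3.6372]
Step 33: x=[3.1134] v=[-3.5029]
Step 34: x=[2.9457] v=[-3.3540]
Step 35: x=[2.7861] v=[-3.1911]
Step 36: x=[2.6354] v=[-3.0149]
Step 37: x=[2.4941] v=[-2.8262]
Step 38: x=[2.3628] v=[-2.6257]
Step 39: x=[2.2421] v=[-2.4143]
Step 40: x=[2.1325] v=[-2.1928]
Step 41: x=[2.0344] v=[-1.9622]
Step 42: x=[1.9482] v=[-1.7234]
Step 43: x=[1.8743] v=[-1.4774]
Step 44: x=[1.8130] v=[-1.2253]
Step 45: x=[1.7646] v=[-0.9681]
Step 46: x=[1.7293] v=[-0.7068]
Step 47: x=[1.7072] v=[-0.4426]
Step 48: x=[1.6984] v=[-0.1765]
Step 49: x=[1.7029] v=[0.0903]
First v>=0 after going negative at step 49, time=2.4500

Answer: 2.4500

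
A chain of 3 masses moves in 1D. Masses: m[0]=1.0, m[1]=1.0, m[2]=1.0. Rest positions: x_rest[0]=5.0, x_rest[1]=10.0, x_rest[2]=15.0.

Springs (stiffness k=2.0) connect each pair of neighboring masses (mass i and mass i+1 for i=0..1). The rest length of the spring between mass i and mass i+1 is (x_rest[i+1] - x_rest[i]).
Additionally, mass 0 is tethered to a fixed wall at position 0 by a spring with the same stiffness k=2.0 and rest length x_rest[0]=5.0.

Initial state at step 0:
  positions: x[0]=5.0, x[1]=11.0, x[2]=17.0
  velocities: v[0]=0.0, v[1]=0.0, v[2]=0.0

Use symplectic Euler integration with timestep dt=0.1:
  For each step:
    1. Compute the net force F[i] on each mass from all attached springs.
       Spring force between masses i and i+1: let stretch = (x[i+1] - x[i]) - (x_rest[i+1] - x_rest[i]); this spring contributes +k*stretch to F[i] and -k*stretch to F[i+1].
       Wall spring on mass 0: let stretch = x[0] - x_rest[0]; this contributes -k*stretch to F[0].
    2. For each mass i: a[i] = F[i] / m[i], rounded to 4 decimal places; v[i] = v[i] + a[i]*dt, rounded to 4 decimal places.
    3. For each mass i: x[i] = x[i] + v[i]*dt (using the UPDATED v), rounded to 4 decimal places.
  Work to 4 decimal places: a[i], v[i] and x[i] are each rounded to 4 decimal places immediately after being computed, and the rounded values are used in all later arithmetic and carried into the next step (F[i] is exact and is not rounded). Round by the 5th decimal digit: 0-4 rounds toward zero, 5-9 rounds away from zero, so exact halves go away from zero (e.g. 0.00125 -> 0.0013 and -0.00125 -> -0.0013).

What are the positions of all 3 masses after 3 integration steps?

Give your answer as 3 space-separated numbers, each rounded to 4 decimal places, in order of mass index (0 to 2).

Step 0: x=[5.0000 11.0000 17.0000] v=[0.0000 0.0000 0.0000]
Step 1: x=[5.0200 11.0000 16.9800] v=[0.2000 0.0000 -0.2000]
Step 2: x=[5.0592 11.0000 16.9404] v=[0.3920 0.0000 -0.3960]
Step 3: x=[5.1160 11.0000 16.8820] v=[0.5683 -0.0001 -0.5841]

Answer: 5.1160 11.0000 16.8820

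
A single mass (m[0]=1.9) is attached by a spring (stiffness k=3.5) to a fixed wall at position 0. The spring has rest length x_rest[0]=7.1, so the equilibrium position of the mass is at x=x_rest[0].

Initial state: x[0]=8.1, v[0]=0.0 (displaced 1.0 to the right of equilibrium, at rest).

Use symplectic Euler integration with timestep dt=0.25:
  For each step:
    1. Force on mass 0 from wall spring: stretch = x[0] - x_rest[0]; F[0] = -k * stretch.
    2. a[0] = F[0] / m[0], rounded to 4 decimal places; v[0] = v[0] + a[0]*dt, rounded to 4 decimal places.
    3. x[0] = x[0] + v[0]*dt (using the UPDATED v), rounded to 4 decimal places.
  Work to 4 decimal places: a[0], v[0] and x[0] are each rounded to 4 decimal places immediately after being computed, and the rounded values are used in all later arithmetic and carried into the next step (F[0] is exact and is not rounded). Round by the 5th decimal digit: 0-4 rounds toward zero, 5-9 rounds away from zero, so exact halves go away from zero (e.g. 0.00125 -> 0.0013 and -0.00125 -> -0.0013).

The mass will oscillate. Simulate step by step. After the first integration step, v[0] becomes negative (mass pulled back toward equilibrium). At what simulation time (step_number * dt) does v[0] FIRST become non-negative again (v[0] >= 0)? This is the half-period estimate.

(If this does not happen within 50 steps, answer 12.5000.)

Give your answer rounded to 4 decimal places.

Answer: 2.5000

Derivation:
Step 0: x=[8.1000] v=[0.0000]
Step 1: x=[7.9849] v=[-0.4605]
Step 2: x=[7.7679] v=[-0.8680]
Step 3: x=[7.4740] v=[-1.1756]
Step 4: x=[7.1371] v=[-1.3478]
Step 5: x=[6.7959] v=[-1.3649]
Step 6: x=[6.4897] v=[-1.2249]
Step 7: x=[6.2537] v=[-0.9439]
Step 8: x=[6.1152] v=[-0.5542]
Step 9: x=[6.0900] v=[-0.1007]
Step 10: x=[6.1811] v=[0.3644]
First v>=0 after going negative at step 10, time=2.5000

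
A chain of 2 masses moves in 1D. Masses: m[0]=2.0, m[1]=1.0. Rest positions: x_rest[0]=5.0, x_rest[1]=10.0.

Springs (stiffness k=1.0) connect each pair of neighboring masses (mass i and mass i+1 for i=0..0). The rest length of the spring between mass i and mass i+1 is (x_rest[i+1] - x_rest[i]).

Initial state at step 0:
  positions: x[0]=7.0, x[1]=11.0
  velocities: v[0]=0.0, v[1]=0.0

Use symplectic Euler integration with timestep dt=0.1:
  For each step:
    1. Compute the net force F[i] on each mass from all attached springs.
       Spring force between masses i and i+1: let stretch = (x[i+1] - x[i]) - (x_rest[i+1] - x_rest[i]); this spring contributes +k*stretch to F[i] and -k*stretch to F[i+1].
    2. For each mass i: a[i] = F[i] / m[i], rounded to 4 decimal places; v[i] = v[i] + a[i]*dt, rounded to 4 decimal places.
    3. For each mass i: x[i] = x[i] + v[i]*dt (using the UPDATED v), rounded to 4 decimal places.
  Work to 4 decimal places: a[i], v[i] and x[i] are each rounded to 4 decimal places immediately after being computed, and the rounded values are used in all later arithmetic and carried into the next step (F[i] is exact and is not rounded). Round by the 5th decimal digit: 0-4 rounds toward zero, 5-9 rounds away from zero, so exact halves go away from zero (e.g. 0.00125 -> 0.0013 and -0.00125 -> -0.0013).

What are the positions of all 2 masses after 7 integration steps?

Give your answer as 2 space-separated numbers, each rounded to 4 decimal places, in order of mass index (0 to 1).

Step 0: x=[7.0000 11.0000] v=[0.0000 0.0000]
Step 1: x=[6.9950 11.0100] v=[-0.0500 0.1000]
Step 2: x=[6.9851 11.0299] v=[-0.0993 0.1985]
Step 3: x=[6.9704 11.0593] v=[-0.1471 0.2940]
Step 4: x=[6.9511 11.0978] v=[-0.1927 0.3851]
Step 5: x=[6.9276 11.1448] v=[-0.2354 0.4704]
Step 6: x=[6.9002 11.1997] v=[-0.2745 0.5487]
Step 7: x=[6.8693 11.2616] v=[-0.3095 0.6188]

Answer: 6.8693 11.2616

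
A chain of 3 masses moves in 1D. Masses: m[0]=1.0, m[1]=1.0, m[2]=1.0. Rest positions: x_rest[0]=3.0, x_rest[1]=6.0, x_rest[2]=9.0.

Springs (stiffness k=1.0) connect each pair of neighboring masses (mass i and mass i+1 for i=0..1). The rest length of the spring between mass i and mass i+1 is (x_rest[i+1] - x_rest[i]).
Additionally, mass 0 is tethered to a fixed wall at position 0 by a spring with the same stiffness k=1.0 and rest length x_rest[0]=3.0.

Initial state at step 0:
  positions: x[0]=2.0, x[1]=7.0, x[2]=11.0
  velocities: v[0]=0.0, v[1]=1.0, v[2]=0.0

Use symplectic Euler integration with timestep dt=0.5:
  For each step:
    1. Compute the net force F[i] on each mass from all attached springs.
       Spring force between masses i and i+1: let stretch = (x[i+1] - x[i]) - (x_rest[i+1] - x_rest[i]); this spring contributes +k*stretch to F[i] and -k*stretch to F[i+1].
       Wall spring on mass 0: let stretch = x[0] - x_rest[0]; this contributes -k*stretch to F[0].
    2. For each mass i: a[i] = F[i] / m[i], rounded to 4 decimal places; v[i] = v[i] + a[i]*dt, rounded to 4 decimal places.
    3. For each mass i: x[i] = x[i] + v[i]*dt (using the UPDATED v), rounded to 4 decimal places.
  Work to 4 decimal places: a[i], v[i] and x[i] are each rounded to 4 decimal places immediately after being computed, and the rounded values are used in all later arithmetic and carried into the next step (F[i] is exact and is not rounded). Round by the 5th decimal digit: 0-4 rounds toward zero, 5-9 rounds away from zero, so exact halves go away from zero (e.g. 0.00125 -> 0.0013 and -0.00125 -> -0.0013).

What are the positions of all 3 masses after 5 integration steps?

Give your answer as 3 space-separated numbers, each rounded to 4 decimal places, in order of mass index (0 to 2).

Step 0: x=[2.0000 7.0000 11.0000] v=[0.0000 1.0000 0.0000]
Step 1: x=[2.7500 7.2500 10.7500] v=[1.5000 0.5000 -0.5000]
Step 2: x=[3.9375 7.2500 10.3750] v=[2.3750 0.0000 -0.7500]
Step 3: x=[4.9688 7.2031 9.9688] v=[2.0625 -0.0938 -0.8125]
Step 4: x=[5.3165 7.2891 9.6211] v=[0.6953 0.1719 -0.6954]
Step 5: x=[4.8282 7.4649 9.4404] v=[-0.9767 0.3516 -0.3614]

Answer: 4.8282 7.4649 9.4404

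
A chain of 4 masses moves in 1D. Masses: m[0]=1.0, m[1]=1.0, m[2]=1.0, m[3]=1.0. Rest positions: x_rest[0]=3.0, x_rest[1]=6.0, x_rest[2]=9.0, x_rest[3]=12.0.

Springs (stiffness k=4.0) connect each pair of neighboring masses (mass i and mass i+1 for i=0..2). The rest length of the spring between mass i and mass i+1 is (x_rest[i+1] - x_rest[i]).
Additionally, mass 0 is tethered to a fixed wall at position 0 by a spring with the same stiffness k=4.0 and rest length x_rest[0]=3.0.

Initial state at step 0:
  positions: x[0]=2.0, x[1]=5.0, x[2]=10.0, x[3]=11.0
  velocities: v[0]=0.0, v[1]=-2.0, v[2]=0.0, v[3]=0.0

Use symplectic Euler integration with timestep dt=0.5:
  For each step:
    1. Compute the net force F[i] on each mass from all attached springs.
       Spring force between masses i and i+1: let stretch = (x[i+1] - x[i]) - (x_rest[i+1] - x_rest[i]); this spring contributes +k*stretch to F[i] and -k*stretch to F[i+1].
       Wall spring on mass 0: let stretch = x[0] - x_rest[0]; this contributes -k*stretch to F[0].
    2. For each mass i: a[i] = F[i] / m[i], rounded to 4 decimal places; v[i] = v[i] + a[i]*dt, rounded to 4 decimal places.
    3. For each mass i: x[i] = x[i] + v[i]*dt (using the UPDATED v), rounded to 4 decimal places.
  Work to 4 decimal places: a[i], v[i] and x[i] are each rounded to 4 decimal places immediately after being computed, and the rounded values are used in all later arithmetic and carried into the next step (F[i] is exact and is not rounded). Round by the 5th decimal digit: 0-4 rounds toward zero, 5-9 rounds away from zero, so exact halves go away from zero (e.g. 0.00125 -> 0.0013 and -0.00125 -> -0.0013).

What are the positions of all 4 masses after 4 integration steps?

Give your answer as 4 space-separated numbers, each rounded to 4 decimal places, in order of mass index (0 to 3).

Answer: 3.0000 6.0000 8.0000 11.0000

Derivation:
Step 0: x=[2.0000 5.0000 10.0000 11.0000] v=[0.0000 -2.0000 0.0000 0.0000]
Step 1: x=[3.0000 6.0000 6.0000 13.0000] v=[2.0000 2.0000 -8.0000 4.0000]
Step 2: x=[4.0000 4.0000 9.0000 11.0000] v=[2.0000 -4.0000 6.0000 -4.0000]
Step 3: x=[1.0000 7.0000 9.0000 10.0000] v=[-6.0000 6.0000 0.0000 -2.0000]
Step 4: x=[3.0000 6.0000 8.0000 11.0000] v=[4.0000 -2.0000 -2.0000 2.0000]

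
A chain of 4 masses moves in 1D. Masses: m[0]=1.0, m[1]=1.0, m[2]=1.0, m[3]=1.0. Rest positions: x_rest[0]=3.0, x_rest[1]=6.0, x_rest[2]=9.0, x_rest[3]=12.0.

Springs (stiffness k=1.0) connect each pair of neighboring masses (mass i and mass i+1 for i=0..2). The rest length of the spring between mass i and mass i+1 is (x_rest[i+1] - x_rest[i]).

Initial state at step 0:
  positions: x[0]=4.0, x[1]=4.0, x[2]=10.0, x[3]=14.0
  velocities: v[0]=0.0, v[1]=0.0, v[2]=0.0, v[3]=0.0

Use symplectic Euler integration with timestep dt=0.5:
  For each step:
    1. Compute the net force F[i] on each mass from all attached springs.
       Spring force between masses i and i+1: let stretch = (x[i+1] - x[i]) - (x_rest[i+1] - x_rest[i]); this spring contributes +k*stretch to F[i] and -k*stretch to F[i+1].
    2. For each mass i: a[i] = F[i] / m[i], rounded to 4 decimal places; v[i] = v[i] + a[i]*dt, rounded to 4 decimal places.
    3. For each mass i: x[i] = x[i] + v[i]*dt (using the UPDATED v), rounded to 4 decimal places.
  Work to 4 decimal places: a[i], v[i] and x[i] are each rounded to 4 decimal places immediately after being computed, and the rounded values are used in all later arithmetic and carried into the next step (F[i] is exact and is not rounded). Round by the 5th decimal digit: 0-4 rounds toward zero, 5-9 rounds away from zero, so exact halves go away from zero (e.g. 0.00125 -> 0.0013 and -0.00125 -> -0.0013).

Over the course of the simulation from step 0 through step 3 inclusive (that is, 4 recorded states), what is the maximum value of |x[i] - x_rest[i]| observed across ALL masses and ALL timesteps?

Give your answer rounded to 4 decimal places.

Step 0: x=[4.0000 4.0000 10.0000 14.0000] v=[0.0000 0.0000 0.0000 0.0000]
Step 1: x=[3.2500 5.5000 9.5000 13.7500] v=[-1.5000 3.0000 -1.0000 -0.5000]
Step 2: x=[2.3125 7.4375 9.0625 13.1875] v=[-1.8750 3.8750 -0.8750 -1.1250]
Step 3: x=[1.9063 8.5000 9.2500 12.3438] v=[-0.8125 2.1250 0.3750 -1.6875]
Max displacement = 2.5000

Answer: 2.5000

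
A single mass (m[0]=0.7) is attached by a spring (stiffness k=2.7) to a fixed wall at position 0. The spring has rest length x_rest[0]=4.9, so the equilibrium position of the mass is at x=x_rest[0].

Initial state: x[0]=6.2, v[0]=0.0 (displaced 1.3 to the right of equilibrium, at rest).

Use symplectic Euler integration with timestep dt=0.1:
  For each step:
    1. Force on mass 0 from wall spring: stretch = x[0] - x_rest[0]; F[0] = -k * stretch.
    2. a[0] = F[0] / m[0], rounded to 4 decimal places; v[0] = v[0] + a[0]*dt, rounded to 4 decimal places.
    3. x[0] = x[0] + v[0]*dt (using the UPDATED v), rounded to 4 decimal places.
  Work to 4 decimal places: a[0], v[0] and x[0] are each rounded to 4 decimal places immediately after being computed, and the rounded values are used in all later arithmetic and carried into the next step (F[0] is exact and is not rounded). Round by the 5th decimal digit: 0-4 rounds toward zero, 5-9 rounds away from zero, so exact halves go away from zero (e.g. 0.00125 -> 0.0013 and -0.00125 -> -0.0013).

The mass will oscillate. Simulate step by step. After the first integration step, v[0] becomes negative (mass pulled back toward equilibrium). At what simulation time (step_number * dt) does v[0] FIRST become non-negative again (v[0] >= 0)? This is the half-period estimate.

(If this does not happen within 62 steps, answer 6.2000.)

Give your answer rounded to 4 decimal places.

Step 0: x=[6.2000] v=[0.0000]
Step 1: x=[6.1499] v=[-0.5014]
Step 2: x=[6.0516] v=[-0.9835]
Step 3: x=[5.9088] v=[-1.4277]
Step 4: x=[5.7271] v=[-1.8168]
Step 5: x=[5.5135] v=[-2.1358]
Step 6: x=[5.2763] v=[-2.3724]
Step 7: x=[5.0246] v=[-2.5175]
Step 8: x=[4.7680] v=[-2.5656]
Step 9: x=[4.5165] v=[-2.5147]
Step 10: x=[4.2798] v=[-2.3668]
Step 11: x=[4.0670] v=[-2.1276]
Step 12: x=[3.8864] v=[-1.8063]
Step 13: x=[3.7449] v=[-1.4153]
Step 14: x=[3.6479] v=[-0.9698]
Step 15: x=[3.5992] v=[-0.4869]
Step 16: x=[3.6007] v=[0.0148]
First v>=0 after going negative at step 16, time=1.6000

Answer: 1.6000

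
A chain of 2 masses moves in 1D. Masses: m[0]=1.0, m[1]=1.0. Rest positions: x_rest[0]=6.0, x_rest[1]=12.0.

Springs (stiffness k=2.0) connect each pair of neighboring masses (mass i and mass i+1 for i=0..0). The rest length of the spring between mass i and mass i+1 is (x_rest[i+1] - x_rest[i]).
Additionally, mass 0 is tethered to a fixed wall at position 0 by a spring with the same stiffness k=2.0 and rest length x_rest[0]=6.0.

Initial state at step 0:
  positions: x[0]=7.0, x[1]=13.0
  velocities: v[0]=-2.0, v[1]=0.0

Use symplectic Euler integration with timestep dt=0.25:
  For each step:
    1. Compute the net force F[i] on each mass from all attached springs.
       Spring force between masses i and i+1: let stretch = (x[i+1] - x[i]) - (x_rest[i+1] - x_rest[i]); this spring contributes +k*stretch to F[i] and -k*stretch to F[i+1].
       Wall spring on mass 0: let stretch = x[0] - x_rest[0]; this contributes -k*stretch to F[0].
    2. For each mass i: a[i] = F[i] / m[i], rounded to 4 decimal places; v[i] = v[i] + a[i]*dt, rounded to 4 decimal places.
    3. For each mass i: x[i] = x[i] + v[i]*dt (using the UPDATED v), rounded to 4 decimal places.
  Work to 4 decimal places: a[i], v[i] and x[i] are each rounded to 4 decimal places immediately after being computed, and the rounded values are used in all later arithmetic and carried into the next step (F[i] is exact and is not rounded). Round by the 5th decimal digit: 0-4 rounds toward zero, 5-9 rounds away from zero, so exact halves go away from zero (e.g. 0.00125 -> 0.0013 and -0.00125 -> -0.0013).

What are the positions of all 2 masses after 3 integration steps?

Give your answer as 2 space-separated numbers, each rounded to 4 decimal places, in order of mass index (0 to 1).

Step 0: x=[7.0000 13.0000] v=[-2.0000 0.0000]
Step 1: x=[6.3750 13.0000] v=[-2.5000 0.0000]
Step 2: x=[5.7813 12.9219] v=[-2.3750 -0.3125]
Step 3: x=[5.3575 12.7012] v=[-1.6954 -0.8828]

Answer: 5.3575 12.7012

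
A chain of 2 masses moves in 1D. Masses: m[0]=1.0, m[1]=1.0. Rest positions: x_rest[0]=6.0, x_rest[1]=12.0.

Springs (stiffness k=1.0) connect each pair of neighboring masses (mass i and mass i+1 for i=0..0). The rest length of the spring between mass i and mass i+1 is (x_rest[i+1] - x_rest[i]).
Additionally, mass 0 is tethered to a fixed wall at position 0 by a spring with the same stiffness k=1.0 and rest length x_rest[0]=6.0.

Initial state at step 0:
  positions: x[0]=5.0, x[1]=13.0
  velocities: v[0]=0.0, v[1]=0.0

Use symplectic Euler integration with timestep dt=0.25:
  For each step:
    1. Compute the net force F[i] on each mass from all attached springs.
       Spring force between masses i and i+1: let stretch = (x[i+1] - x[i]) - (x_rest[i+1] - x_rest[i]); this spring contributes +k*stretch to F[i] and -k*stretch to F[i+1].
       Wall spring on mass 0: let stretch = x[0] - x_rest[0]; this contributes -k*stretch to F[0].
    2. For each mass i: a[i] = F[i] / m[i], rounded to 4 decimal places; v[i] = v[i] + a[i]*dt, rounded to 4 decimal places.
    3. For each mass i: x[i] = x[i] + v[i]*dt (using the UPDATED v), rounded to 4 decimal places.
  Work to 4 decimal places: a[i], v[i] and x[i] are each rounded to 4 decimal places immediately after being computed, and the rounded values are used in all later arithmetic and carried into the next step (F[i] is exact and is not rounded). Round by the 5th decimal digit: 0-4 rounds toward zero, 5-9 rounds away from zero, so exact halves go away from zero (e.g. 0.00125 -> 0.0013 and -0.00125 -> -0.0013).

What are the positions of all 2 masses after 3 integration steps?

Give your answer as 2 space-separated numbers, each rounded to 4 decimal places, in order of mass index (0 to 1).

Step 0: x=[5.0000 13.0000] v=[0.0000 0.0000]
Step 1: x=[5.1875 12.8750] v=[0.7500 -0.5000]
Step 2: x=[5.5313 12.6445] v=[1.3750 -0.9219]
Step 3: x=[5.9739 12.3445] v=[1.7705 -1.2002]

Answer: 5.9739 12.3445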